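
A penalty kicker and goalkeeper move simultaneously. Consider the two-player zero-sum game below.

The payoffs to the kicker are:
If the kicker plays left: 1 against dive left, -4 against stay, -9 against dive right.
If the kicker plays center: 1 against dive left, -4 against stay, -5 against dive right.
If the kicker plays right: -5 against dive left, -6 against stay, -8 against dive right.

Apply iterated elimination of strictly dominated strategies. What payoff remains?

-5

Row right is strictly dominated by row center (1>-5, -4>-6, -5>-8); eliminate right.
Column stay is strictly dominated by dive right for the goalkeeper (-9<-4, -5<-4); eliminate stay.
Column dive left is strictly dominated by dive right for the goalkeeper (-9<1, -5<1); eliminate dive left.
Row left is strictly dominated by row center (-5>-9); eliminate left.
Only (center, dive right) remains, with payoff -5.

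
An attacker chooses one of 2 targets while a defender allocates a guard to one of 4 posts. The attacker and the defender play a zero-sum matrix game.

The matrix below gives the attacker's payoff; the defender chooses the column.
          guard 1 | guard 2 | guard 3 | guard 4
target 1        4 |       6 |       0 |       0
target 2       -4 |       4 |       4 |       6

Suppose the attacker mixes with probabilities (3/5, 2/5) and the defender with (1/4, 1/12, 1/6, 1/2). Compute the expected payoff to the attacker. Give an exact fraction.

21/10

Against (1/4, 1/12, 1/6, 1/2), each row's expected payoff is target 1: 3/2; target 2: 3.
Taking the (3/5, 2/5)-weighted average: (3/5)·(3/2) + (2/5)·(3) = 21/10.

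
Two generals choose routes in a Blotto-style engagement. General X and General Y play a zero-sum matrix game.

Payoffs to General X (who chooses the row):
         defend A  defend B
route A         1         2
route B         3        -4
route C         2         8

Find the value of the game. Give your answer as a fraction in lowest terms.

32/13

Row route A is strictly dominated by row route C, so General X never plays it.
The remaining 2×2 game on (route B, route C) × (defend A, defend B) has no saddle point. Let General X play route B with probability p; indifference gives 3p + 2(1−p) = −4p + 8(1−p), so p = 6/13.
Similarly General Y's optimal q on defend A is 12/13, and the value is 3·(12/13) + (-4)·(1/13) = 32/13.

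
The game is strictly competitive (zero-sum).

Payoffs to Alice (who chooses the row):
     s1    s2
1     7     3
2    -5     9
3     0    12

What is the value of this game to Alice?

21/4

Row 2 is strictly dominated by row 3, so Alice never plays it.
The remaining 2×2 game on (1, 3) × (s1, s2) has no saddle point. Let Alice play 1 with probability p; indifference gives 7p = 3p + 12(1−p), so p = 3/4.
Similarly Bob's optimal q on s1 is 9/16, and the value is 7·(9/16) + (3)·(7/16) = 21/4.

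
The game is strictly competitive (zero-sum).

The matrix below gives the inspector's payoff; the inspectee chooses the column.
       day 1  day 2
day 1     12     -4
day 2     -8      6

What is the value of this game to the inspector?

Row minima are -4 and -8, so the inspector's maximin is -4; column maxima are 12 and 6, so the inspectee's minimax is 6. These differ, so the equilibrium is in mixed strategies.
Let the inspector play day 1 with probability p. The inspectee is indifferent when 12p − 8(1−p) = −4p + 6(1−p), giving p = 7/15.
Let the inspectee play day 1 with probability q. The inspector is indifferent when 12q − 4(1−q) = −8q + 6(1−q), giving q = 1/3.
The value is 12·(1/3) + (-4)·(2/3) = 4/3.

4/3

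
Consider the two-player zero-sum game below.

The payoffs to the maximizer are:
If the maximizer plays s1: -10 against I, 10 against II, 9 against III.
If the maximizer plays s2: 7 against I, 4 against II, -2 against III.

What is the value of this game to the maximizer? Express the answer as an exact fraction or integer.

Column II is strictly dominated by III for the minimizer (it gives the maximizer more in every row).
The remaining 2×2 game on (s1, s2) × (I, III) has no saddle point. Let the maximizer play s1 with probability p; indifference gives −10p + 7(1−p) = 9p − 2(1−p), so p = 9/28.
Similarly the minimizer's optimal q on I is 11/28, and the value is -10·(11/28) + (9)·(17/28) = 43/28.

43/28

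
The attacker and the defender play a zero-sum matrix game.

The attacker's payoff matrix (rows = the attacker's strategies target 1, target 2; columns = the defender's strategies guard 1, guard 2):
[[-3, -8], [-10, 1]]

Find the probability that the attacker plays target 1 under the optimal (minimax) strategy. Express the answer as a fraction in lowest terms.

Row minima are -8 and -10, so the attacker's maximin is -8; column maxima are -3 and 1, so the defender's minimax is -3. These differ, so the equilibrium is in mixed strategies.
Let the attacker play target 1 with probability p. The defender is indifferent when −3p − 10(1−p) = −8p + (1−p), giving p = 11/16.

11/16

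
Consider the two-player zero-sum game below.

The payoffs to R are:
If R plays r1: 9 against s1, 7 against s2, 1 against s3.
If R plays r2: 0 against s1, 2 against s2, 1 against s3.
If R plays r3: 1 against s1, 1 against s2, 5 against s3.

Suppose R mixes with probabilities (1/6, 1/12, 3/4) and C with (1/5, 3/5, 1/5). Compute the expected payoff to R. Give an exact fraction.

Against (1/5, 3/5, 1/5), each row's expected payoff is r1: 31/5; r2: 7/5; r3: 9/5.
Taking the (1/6, 1/12, 3/4)-weighted average: (1/6)·(31/5) + (1/12)·(7/5) + (3/4)·(9/5) = 5/2.

5/2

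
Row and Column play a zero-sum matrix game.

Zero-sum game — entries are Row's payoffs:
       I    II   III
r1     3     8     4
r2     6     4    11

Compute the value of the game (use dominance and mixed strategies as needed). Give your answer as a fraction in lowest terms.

36/7

Column III is strictly dominated by I for Column (it gives Row more in every row).
The remaining 2×2 game on (r1, r2) × (I, II) has no saddle point. Let Row play r1 with probability p; indifference gives 3p + 6(1−p) = 8p + 4(1−p), so p = 2/7.
Similarly Column's optimal q on I is 4/7, and the value is 3·(4/7) + (8)·(3/7) = 36/7.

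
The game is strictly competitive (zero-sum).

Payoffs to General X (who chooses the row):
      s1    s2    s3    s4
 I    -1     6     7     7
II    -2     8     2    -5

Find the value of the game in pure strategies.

-1

Row minima: -1, -5 → General X's maximin is -1.
Column maxima: -1, 8, 7, 7 → General Y's minimax is -1.
They coincide at (I, s1), so the value is -1.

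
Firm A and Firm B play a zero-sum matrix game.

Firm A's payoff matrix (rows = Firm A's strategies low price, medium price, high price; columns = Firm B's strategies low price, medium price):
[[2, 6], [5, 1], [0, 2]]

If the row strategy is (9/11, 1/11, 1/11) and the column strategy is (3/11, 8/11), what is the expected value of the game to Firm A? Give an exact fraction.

Against (3/11, 8/11), each row's expected payoff is low price: 54/11; medium price: 23/11; high price: 16/11.
Taking the (9/11, 1/11, 1/11)-weighted average: (9/11)·(54/11) + (1/11)·(23/11) + (1/11)·(16/11) = 525/121.

525/121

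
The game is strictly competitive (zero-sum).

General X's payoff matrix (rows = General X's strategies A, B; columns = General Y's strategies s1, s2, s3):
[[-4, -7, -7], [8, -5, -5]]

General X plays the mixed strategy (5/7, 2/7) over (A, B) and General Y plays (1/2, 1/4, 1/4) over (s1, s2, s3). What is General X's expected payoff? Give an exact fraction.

-7/2

Against (1/2, 1/4, 1/4), each row's expected payoff is A: -11/2; B: 3/2.
Taking the (5/7, 2/7)-weighted average: (5/7)·(-11/2) + (2/7)·(3/2) = -7/2.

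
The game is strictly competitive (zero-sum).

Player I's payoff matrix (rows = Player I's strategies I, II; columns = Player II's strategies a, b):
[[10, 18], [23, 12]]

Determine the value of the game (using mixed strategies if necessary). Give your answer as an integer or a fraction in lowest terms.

294/19

Row minima are 10 and 12, so Player I's maximin is 12; column maxima are 23 and 18, so Player II's minimax is 18. These differ, so the equilibrium is in mixed strategies.
Let Player I play I with probability p. Player II is indifferent when 10p + 23(1−p) = 18p + 12(1−p), giving p = 11/19.
Let Player II play a with probability q. Player I is indifferent when 10q + 18(1−q) = 23q + 12(1−q), giving q = 6/19.
The value is 10·(6/19) + (18)·(13/19) = 294/19.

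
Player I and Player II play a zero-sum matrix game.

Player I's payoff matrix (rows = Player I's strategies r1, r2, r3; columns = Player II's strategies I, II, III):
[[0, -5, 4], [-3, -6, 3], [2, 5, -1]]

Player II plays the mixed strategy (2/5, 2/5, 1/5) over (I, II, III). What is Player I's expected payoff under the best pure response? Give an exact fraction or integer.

13/5

r1: (0)·(2/5) + (-5)·(2/5) + (4)·(1/5) = -6/5.
r2: (-3)·(2/5) + (-6)·(2/5) + (3)·(1/5) = -3.
r3: (2)·(2/5) + (5)·(2/5) + (-1)·(1/5) = 13/5.
The best pure response is r3 with expected payoff 13/5.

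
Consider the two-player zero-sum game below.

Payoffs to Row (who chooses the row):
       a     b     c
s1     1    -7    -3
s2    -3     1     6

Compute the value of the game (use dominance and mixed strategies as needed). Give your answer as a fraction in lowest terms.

-5/3

Column c is strictly dominated by b for Column (it gives Row more in every row).
The remaining 2×2 game on (s1, s2) × (a, b) has no saddle point. Let Row play s1 with probability p; indifference gives p − 3(1−p) = −7p + (1−p), so p = 1/3.
Similarly Column's optimal q on a is 2/3, and the value is 1·(2/3) + (-7)·(1/3) = -5/3.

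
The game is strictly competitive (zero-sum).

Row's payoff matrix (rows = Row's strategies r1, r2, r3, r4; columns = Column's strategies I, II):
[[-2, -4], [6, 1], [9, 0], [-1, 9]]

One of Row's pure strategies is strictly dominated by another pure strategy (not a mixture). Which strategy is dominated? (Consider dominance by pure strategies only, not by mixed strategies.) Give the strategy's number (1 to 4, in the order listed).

Compare r1 with r2: 6 > -2, 1 > -4.
So r2 strictly dominates r1 for Row; r1 is strictly dominated.

1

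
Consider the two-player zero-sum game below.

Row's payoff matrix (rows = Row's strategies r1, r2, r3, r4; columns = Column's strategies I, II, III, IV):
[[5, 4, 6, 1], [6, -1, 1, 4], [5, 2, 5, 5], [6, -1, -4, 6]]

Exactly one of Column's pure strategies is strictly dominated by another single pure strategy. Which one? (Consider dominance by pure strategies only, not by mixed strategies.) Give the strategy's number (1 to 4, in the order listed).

Column prefers columns that give Row less. Compare I with II: 4 < 5, -1 < 6, 2 < 5, -1 < 6.
So II strictly dominates I for Column; I is strictly dominated.

1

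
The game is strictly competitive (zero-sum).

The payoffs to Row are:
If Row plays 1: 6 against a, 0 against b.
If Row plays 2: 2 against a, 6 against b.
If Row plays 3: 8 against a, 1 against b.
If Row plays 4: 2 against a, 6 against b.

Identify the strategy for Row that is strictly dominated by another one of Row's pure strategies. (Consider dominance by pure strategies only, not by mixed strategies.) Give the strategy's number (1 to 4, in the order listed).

1

Compare 1 with 3: 8 > 6, 1 > 0.
So 3 strictly dominates 1 for Row; 1 is strictly dominated.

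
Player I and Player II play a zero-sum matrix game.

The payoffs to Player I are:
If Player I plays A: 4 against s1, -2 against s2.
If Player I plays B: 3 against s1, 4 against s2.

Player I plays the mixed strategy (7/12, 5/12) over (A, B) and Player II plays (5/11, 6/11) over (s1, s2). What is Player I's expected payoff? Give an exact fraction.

Against (5/11, 6/11), each row's expected payoff is A: 8/11; B: 39/11.
Taking the (7/12, 5/12)-weighted average: (7/12)·(8/11) + (5/12)·(39/11) = 251/132.

251/132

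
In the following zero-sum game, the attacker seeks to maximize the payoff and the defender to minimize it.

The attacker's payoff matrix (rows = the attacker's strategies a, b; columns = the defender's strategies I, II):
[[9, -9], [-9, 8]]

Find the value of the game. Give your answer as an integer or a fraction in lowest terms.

-9/35

Row minima are -9 and -9, so the attacker's maximin is -9; column maxima are 9 and 8, so the defender's minimax is 8. These differ, so the equilibrium is in mixed strategies.
Let the attacker play a with probability p. The defender is indifferent when 9p − 9(1−p) = −9p + 8(1−p), giving p = 17/35.
Let the defender play I with probability q. The attacker is indifferent when 9q − 9(1−q) = −9q + 8(1−q), giving q = 17/35.
The value is 9·(17/35) + (-9)·(18/35) = -9/35.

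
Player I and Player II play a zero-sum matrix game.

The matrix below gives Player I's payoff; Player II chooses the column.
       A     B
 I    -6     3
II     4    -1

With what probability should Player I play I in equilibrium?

5/14

Row minima are -6 and -1, so Player I's maximin is -1; column maxima are 4 and 3, so Player II's minimax is 3. These differ, so the equilibrium is in mixed strategies.
Let Player I play I with probability p. Player II is indifferent when −6p + 4(1−p) = 3p − (1−p), giving p = 5/14.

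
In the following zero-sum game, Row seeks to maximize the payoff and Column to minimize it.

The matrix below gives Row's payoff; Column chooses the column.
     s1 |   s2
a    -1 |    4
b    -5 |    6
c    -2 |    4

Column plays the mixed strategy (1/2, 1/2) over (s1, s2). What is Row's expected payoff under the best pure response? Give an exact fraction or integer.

3/2

a: (-1)·(1/2) + (4)·(1/2) = 3/2.
b: (-5)·(1/2) + (6)·(1/2) = 1/2.
c: (-2)·(1/2) + (4)·(1/2) = 1.
The best pure response is a with expected payoff 3/2.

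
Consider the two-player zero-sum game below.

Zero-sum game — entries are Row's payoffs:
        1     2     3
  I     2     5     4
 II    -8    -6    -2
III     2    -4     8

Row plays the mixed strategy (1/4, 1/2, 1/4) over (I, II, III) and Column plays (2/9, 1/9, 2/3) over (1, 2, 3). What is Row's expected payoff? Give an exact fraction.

Against (2/9, 1/9, 2/3), each row's expected payoff is I: 11/3; II: -34/9; III: 16/3.
Taking the (1/4, 1/2, 1/4)-weighted average: (1/4)·(11/3) + (1/2)·(-34/9) + (1/4)·(16/3) = 13/36.

13/36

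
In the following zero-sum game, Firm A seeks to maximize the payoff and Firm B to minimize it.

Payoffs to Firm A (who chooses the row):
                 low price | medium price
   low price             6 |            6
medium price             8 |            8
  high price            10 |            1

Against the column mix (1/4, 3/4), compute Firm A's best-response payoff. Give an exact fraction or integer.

8

low price: (6)·(1/4) + (6)·(3/4) = 6.
medium price: (8)·(1/4) + (8)·(3/4) = 8.
high price: (10)·(1/4) + (1)·(3/4) = 13/4.
The best pure response is medium price with expected payoff 8.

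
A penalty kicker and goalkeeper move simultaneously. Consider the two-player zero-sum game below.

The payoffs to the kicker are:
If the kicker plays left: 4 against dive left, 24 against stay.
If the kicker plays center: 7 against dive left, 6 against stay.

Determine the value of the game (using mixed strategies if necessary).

Row minima are 4 and 6, so the kicker's maximin is 6; column maxima are 7 and 24, so the goalkeeper's minimax is 7. These differ, so the equilibrium is in mixed strategies.
Let the kicker play left with probability p. The goalkeeper is indifferent when 4p + 7(1−p) = 24p + 6(1−p), giving p = 1/21.
Let the goalkeeper play dive left with probability q. The kicker is indifferent when 4q + 24(1−q) = 7q + 6(1−q), giving q = 6/7.
The value is 4·(6/7) + (24)·(1/7) = 48/7.

48/7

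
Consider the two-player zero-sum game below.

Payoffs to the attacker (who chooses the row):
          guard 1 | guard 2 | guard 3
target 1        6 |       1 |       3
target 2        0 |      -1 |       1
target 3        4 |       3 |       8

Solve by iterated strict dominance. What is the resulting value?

3

Column guard 3 is strictly dominated by guard 2 for the defender (1<3, -1<1, 3<8); eliminate guard 3.
Column guard 1 is strictly dominated by guard 2 for the defender (1<6, -1<0, 3<4); eliminate guard 1.
Row target 2 is strictly dominated by row target 1 (1>-1); eliminate target 2.
Row target 1 is strictly dominated by row target 3 (3>1); eliminate target 1.
Only (target 3, guard 2) remains, with payoff 3.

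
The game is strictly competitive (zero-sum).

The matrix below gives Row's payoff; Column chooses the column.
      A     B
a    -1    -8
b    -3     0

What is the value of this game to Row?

Row minima are -8 and -3, so Row's maximin is -3; column maxima are -1 and 0, so Column's minimax is -1. These differ, so the equilibrium is in mixed strategies.
Let Row play a with probability p. Column is indifferent when −p − 3(1−p) = −8p, giving p = 3/10.
Let Column play A with probability q. Row is indifferent when −q − 8(1−q) = −3q, giving q = 4/5.
The value is -1·(4/5) + (-8)·(1/5) = -12/5.

-12/5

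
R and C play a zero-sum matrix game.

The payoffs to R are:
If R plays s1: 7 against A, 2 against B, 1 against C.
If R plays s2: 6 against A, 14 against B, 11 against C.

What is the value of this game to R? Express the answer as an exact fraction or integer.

Column B is strictly dominated by C for C (it gives R more in every row).
The remaining 2×2 game on (s1, s2) × (A, C) has no saddle point. Let R play s1 with probability p; indifference gives 7p + 6(1−p) = p + 11(1−p), so p = 5/11.
Similarly C's optimal q on A is 10/11, and the value is 7·(10/11) + (1)·(1/11) = 71/11.

71/11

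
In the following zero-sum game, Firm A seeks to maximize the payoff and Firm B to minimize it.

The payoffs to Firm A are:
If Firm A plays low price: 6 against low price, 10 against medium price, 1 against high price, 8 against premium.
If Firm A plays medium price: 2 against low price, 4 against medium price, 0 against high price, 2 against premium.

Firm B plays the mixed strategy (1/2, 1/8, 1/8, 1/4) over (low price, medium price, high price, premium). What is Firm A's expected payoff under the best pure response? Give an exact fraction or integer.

low price: (6)·(1/2) + (10)·(1/8) + (1)·(1/8) + (8)·(1/4) = 51/8.
medium price: (2)·(1/2) + (4)·(1/8) + (0)·(1/8) + (2)·(1/4) = 2.
The best pure response is low price with expected payoff 51/8.

51/8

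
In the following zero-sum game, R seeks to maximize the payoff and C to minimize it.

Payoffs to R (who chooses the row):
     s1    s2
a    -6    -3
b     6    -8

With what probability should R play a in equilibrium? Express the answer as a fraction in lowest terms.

Row minima are -6 and -8, so R's maximin is -6; column maxima are 6 and -3, so C's minimax is -3. These differ, so the equilibrium is in mixed strategies.
Let R play a with probability p. C is indifferent when −6p + 6(1−p) = −3p − 8(1−p), giving p = 14/17.

14/17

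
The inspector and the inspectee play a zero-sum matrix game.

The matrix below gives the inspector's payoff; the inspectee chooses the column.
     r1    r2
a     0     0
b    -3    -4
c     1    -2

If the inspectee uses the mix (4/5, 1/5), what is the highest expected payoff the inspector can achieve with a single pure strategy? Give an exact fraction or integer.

2/5

a: (0)·(4/5) + (0)·(1/5) = 0.
b: (-3)·(4/5) + (-4)·(1/5) = -16/5.
c: (1)·(4/5) + (-2)·(1/5) = 2/5.
The best pure response is c with expected payoff 2/5.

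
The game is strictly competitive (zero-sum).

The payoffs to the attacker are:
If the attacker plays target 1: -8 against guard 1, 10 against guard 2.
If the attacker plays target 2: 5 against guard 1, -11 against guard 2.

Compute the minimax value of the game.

Row minima are -8 and -11, so the attacker's maximin is -8; column maxima are 5 and 10, so the defender's minimax is 5. These differ, so the equilibrium is in mixed strategies.
Let the attacker play target 1 with probability p. The defender is indifferent when −8p + 5(1−p) = 10p − 11(1−p), giving p = 8/17.
Let the defender play guard 1 with probability q. The attacker is indifferent when −8q + 10(1−q) = 5q − 11(1−q), giving q = 21/34.
The value is -8·(21/34) + (10)·(13/34) = -19/17.

-19/17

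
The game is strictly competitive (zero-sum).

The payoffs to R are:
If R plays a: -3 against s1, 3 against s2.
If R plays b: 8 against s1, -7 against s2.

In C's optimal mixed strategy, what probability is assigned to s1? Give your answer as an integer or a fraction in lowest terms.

Row minima are -3 and -7, so R's maximin is -3; column maxima are 8 and 3, so C's minimax is 3. These differ, so the equilibrium is in mixed strategies.
Let C play s1 with probability q. R is indifferent when −3q + 3(1−q) = 8q − 7(1−q), giving q = 10/21.

10/21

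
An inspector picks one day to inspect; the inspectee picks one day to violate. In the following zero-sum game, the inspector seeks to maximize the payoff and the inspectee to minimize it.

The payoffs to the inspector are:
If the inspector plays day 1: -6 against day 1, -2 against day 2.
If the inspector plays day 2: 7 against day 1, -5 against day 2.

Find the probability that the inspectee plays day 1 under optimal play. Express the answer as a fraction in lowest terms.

Row minima are -6 and -5, so the inspector's maximin is -5; column maxima are 7 and -2, so the inspectee's minimax is -2. These differ, so the equilibrium is in mixed strategies.
Let the inspectee play day 1 with probability q. The inspector is indifferent when −6q − 2(1−q) = 7q − 5(1−q), giving q = 3/16.

3/16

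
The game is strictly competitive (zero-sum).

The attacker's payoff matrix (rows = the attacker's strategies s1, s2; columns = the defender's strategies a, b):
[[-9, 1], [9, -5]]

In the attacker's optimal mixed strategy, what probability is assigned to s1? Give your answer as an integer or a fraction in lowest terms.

7/12

Row minima are -9 and -5, so the attacker's maximin is -5; column maxima are 9 and 1, so the defender's minimax is 1. These differ, so the equilibrium is in mixed strategies.
Let the attacker play s1 with probability p. The defender is indifferent when −9p + 9(1−p) = p − 5(1−p), giving p = 7/12.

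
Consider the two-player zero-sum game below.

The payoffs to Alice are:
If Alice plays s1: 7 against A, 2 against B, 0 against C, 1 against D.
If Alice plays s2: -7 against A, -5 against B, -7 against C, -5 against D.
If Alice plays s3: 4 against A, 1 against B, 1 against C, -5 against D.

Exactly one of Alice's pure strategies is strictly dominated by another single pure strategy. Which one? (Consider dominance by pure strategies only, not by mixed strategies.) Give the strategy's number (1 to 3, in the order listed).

Compare s2 with s1: 7 > -7, 2 > -5, 0 > -7, 1 > -5.
So s1 strictly dominates s2 for Alice; s2 is strictly dominated.

2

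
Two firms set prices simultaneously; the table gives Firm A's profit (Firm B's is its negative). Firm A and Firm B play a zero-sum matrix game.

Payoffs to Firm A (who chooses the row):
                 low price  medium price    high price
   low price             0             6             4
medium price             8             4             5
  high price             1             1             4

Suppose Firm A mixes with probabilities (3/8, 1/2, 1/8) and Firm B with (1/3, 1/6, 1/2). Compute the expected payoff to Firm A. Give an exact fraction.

Against (1/3, 1/6, 1/2), each row's expected payoff is low price: 3; medium price: 35/6; high price: 5/2.
Taking the (3/8, 1/2, 1/8)-weighted average: (3/8)·(3) + (1/2)·(35/6) + (1/8)·(5/2) = 209/48.

209/48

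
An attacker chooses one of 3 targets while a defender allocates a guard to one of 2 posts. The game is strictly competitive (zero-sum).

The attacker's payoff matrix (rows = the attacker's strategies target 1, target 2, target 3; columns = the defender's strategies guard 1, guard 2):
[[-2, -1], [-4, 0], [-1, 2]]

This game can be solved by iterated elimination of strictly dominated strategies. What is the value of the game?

Column guard 2 is strictly dominated by guard 1 for the defender (-2<-1, -4<0, -1<2); eliminate guard 2.
Row target 2 is strictly dominated by row target 1 (-2>-4); eliminate target 2.
Row target 1 is strictly dominated by row target 3 (-1>-2); eliminate target 1.
Only (target 3, guard 1) remains, with payoff -1.

-1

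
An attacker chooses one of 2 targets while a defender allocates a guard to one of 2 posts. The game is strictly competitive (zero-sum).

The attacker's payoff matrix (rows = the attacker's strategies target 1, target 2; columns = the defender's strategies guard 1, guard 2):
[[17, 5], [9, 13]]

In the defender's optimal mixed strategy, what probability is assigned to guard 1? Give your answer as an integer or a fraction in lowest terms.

Row minima are 5 and 9, so the attacker's maximin is 9; column maxima are 17 and 13, so the defender's minimax is 13. These differ, so the equilibrium is in mixed strategies.
Let the defender play guard 1 with probability q. The attacker is indifferent when 17q + 5(1−q) = 9q + 13(1−q), giving q = 1/2.

1/2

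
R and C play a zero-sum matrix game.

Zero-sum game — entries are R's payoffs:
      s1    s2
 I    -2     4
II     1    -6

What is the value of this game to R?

-8/13

Row minima are -2 and -6, so R's maximin is -2; column maxima are 1 and 4, so C's minimax is 1. These differ, so the equilibrium is in mixed strategies.
Let R play I with probability p. C is indifferent when −2p + (1−p) = 4p − 6(1−p), giving p = 7/13.
Let C play s1 with probability q. R is indifferent when −2q + 4(1−q) = q − 6(1−q), giving q = 10/13.
The value is -2·(10/13) + (4)·(3/13) = -8/13.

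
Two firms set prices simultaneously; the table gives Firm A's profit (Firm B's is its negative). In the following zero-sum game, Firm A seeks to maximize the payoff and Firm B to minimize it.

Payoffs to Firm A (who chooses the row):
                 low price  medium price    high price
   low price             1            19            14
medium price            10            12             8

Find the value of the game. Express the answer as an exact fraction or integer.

44/5

Column medium price is strictly dominated by high price for Firm B (it gives Firm A more in every row).
The remaining 2×2 game on (low price, medium price) × (low price, high price) has no saddle point. Let Firm A play low price with probability p; indifference gives p + 10(1−p) = 14p + 8(1−p), so p = 2/15.
Similarly Firm B's optimal q on low price is 2/5, and the value is 1·(2/5) + (14)·(3/5) = 44/5.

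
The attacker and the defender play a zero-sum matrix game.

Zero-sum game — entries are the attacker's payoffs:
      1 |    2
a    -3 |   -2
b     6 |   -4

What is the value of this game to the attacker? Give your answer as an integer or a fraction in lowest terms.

Row minima are -3 and -4, so the attacker's maximin is -3; column maxima are 6 and -2, so the defender's minimax is -2. These differ, so the equilibrium is in mixed strategies.
Let the attacker play a with probability p. The defender is indifferent when −3p + 6(1−p) = −2p − 4(1−p), giving p = 10/11.
Let the defender play 1 with probability q. The attacker is indifferent when −3q − 2(1−q) = 6q − 4(1−q), giving q = 2/11.
The value is -3·(2/11) + (-2)·(9/11) = -24/11.

-24/11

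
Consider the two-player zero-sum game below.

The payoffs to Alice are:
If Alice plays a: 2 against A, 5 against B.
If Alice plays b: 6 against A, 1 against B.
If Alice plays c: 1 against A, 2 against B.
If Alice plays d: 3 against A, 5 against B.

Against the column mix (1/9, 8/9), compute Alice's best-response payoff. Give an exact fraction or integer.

a: (2)·(1/9) + (5)·(8/9) = 14/3.
b: (6)·(1/9) + (1)·(8/9) = 14/9.
c: (1)·(1/9) + (2)·(8/9) = 17/9.
d: (3)·(1/9) + (5)·(8/9) = 43/9.
The best pure response is d with expected payoff 43/9.

43/9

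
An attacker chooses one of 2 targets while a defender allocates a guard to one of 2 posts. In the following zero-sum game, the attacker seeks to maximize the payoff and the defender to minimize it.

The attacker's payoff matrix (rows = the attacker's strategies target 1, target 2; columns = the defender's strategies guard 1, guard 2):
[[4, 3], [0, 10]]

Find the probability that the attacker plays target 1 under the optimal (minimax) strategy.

Row minima are 3 and 0, so the attacker's maximin is 3; column maxima are 4 and 10, so the defender's minimax is 4. These differ, so the equilibrium is in mixed strategies.
Let the attacker play target 1 with probability p. The defender is indifferent when 4p = 3p + 10(1−p), giving p = 10/11.

10/11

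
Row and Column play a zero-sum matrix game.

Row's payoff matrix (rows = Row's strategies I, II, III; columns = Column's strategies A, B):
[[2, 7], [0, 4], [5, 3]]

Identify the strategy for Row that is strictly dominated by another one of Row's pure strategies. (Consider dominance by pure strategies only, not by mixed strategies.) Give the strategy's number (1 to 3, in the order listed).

Compare II with I: 2 > 0, 7 > 4.
So I strictly dominates II for Row; II is strictly dominated.

2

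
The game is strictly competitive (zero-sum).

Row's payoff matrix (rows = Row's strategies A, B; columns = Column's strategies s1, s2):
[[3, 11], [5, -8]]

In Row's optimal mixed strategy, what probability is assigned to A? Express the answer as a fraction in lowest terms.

13/21

Row minima are 3 and -8, so Row's maximin is 3; column maxima are 5 and 11, so Column's minimax is 5. These differ, so the equilibrium is in mixed strategies.
Let Row play A with probability p. Column is indifferent when 3p + 5(1−p) = 11p − 8(1−p), giving p = 13/21.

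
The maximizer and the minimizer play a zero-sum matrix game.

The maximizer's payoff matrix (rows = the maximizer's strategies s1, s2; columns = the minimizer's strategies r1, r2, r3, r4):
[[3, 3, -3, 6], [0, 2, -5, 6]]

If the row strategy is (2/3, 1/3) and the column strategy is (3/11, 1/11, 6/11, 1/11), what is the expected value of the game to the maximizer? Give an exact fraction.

-2/3

Against (3/11, 1/11, 6/11, 1/11), each row's expected payoff is s1: 0; s2: -2.
Taking the (2/3, 1/3)-weighted average: (2/3)·(0) + (1/3)·(-2) = -2/3.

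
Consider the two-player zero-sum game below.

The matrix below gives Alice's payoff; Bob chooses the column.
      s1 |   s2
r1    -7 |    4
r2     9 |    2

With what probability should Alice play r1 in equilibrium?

7/18

Row minima are -7 and 2, so Alice's maximin is 2; column maxima are 9 and 4, so Bob's minimax is 4. These differ, so the equilibrium is in mixed strategies.
Let Alice play r1 with probability p. Bob is indifferent when −7p + 9(1−p) = 4p + 2(1−p), giving p = 7/18.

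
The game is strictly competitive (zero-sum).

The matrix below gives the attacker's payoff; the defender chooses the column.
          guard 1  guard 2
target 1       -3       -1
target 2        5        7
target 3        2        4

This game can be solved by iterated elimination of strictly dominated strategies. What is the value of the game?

5

Column guard 2 is strictly dominated by guard 1 for the defender (-3<-1, 5<7, 2<4); eliminate guard 2.
Row target 1 is strictly dominated by row target 2 (5>-3); eliminate target 1.
Row target 3 is strictly dominated by row target 2 (5>2); eliminate target 3.
Only (target 2, guard 1) remains, with payoff 5.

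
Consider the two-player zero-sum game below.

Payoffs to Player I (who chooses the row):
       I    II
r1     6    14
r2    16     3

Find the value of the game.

Row minima are 6 and 3, so Player I's maximin is 6; column maxima are 16 and 14, so Player II's minimax is 14. These differ, so the equilibrium is in mixed strategies.
Let Player I play r1 with probability p. Player II is indifferent when 6p + 16(1−p) = 14p + 3(1−p), giving p = 13/21.
Let Player II play I with probability q. Player I is indifferent when 6q + 14(1−q) = 16q + 3(1−q), giving q = 11/21.
The value is 6·(11/21) + (14)·(10/21) = 206/21.

206/21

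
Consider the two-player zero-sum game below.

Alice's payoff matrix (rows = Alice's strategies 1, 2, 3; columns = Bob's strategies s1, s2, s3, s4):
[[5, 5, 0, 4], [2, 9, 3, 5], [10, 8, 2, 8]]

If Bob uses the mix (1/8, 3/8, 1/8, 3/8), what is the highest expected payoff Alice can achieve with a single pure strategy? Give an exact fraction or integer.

15/2

1: (5)·(1/8) + (5)·(3/8) + (0)·(1/8) + (4)·(3/8) = 4.
2: (2)·(1/8) + (9)·(3/8) + (3)·(1/8) + (5)·(3/8) = 47/8.
3: (10)·(1/8) + (8)·(3/8) + (2)·(1/8) + (8)·(3/8) = 15/2.
The best pure response is 3 with expected payoff 15/2.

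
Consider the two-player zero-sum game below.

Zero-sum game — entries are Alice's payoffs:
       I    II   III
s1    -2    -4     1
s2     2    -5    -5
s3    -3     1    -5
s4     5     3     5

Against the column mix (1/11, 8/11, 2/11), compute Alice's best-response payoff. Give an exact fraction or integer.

39/11

s1: (-2)·(1/11) + (-4)·(8/11) + (1)·(2/11) = -32/11.
s2: (2)·(1/11) + (-5)·(8/11) + (-5)·(2/11) = -48/11.
s3: (-3)·(1/11) + (1)·(8/11) + (-5)·(2/11) = -5/11.
s4: (5)·(1/11) + (3)·(8/11) + (5)·(2/11) = 39/11.
The best pure response is s4 with expected payoff 39/11.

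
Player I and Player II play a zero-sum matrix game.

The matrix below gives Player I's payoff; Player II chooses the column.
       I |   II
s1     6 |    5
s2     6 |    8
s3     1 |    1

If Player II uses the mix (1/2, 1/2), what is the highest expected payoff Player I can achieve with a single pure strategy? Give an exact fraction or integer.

7

s1: (6)·(1/2) + (5)·(1/2) = 11/2.
s2: (6)·(1/2) + (8)·(1/2) = 7.
s3: (1)·(1/2) + (1)·(1/2) = 1.
The best pure response is s2 with expected payoff 7.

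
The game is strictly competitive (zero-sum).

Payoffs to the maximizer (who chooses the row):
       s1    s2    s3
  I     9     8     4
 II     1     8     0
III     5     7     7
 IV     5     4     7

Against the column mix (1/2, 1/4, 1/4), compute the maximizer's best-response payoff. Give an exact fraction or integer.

15/2

I: (9)·(1/2) + (8)·(1/4) + (4)·(1/4) = 15/2.
II: (1)·(1/2) + (8)·(1/4) + (0)·(1/4) = 5/2.
III: (5)·(1/2) + (7)·(1/4) + (7)·(1/4) = 6.
IV: (5)·(1/2) + (4)·(1/4) + (7)·(1/4) = 21/4.
The best pure response is I with expected payoff 15/2.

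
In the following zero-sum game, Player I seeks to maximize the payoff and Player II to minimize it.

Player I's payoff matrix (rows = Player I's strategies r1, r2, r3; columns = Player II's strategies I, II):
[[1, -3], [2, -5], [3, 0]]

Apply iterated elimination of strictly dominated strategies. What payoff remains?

Row r2 is strictly dominated by row r3 (3>2, 0>-5); eliminate r2.
Column I is strictly dominated by II for Player II (-3<1, 0<3); eliminate I.
Row r1 is strictly dominated by row r3 (0>-3); eliminate r1.
Only (r3, II) remains, with payoff 0.

0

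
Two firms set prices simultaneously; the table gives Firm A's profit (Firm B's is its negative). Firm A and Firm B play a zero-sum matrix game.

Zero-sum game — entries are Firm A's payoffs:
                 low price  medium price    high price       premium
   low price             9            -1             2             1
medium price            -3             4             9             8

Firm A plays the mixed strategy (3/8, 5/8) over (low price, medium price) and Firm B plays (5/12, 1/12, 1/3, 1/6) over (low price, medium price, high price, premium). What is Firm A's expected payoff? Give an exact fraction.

Against (5/12, 1/12, 1/3, 1/6), each row's expected payoff is low price: 9/2; medium price: 41/12.
Taking the (3/8, 5/8)-weighted average: (3/8)·(9/2) + (5/8)·(41/12) = 367/96.

367/96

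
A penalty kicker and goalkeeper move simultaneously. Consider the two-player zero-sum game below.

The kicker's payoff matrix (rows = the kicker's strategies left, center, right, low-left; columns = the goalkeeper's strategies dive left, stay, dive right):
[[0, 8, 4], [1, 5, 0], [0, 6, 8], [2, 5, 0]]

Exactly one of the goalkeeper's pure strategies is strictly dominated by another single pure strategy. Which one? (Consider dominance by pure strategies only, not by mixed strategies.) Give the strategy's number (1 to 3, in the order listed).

The goalkeeper prefers columns that give the kicker less. Compare stay with dive left: 0 < 8, 1 < 5, 0 < 6, 2 < 5.
So dive left strictly dominates stay for the goalkeeper; stay is strictly dominated.

2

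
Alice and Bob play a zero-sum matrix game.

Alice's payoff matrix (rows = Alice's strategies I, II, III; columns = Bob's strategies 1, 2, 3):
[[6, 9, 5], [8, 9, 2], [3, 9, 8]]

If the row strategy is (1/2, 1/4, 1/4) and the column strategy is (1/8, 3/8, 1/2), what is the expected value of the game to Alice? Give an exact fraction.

211/32

Against (1/8, 3/8, 1/2), each row's expected payoff is I: 53/8; II: 43/8; III: 31/4.
Taking the (1/2, 1/4, 1/4)-weighted average: (1/2)·(53/8) + (1/4)·(43/8) + (1/4)·(31/4) = 211/32.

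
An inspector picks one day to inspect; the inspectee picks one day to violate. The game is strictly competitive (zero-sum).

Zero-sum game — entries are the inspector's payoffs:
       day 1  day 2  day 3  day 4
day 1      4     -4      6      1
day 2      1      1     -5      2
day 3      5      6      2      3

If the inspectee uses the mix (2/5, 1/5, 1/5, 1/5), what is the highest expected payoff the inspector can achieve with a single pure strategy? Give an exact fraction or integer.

day 1: (4)·(2/5) + (-4)·(1/5) + (6)·(1/5) + (1)·(1/5) = 11/5.
day 2: (1)·(2/5) + (1)·(1/5) + (-5)·(1/5) + (2)·(1/5) = 0.
day 3: (5)·(2/5) + (6)·(1/5) + (2)·(1/5) + (3)·(1/5) = 21/5.
The best pure response is day 3 with expected payoff 21/5.

21/5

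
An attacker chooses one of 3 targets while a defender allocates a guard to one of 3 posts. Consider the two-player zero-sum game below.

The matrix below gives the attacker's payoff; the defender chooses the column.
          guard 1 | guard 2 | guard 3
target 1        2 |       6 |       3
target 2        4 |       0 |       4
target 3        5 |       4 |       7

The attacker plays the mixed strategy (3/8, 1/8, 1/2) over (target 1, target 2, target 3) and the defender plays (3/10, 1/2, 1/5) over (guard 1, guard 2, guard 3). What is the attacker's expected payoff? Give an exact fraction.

Against (3/10, 1/2, 1/5), each row's expected payoff is target 1: 21/5; target 2: 2; target 3: 49/10.
Taking the (3/8, 1/8, 1/2)-weighted average: (3/8)·(21/5) + (1/8)·(2) + (1/2)·(49/10) = 171/40.

171/40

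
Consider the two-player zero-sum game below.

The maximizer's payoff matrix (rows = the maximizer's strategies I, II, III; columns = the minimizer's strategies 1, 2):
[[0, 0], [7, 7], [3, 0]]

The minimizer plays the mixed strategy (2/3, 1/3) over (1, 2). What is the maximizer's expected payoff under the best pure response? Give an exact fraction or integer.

I: (0)·(2/3) + (0)·(1/3) = 0.
II: (7)·(2/3) + (7)·(1/3) = 7.
III: (3)·(2/3) + (0)·(1/3) = 2.
The best pure response is II with expected payoff 7.

7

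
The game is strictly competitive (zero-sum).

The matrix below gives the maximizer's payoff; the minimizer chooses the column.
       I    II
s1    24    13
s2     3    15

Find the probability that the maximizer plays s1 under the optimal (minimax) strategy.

12/23

Row minima are 13 and 3, so the maximizer's maximin is 13; column maxima are 24 and 15, so the minimizer's minimax is 15. These differ, so the equilibrium is in mixed strategies.
Let the maximizer play s1 with probability p. The minimizer is indifferent when 24p + 3(1−p) = 13p + 15(1−p), giving p = 12/23.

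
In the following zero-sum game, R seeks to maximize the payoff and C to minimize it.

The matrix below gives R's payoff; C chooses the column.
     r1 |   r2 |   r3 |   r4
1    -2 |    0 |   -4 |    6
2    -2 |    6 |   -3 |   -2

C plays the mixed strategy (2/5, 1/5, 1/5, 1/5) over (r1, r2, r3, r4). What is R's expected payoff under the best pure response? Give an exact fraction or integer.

1: (-2)·(2/5) + (0)·(1/5) + (-4)·(1/5) + (6)·(1/5) = -2/5.
2: (-2)·(2/5) + (6)·(1/5) + (-3)·(1/5) + (-2)·(1/5) = -3/5.
The best pure response is 1 with expected payoff -2/5.

-2/5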